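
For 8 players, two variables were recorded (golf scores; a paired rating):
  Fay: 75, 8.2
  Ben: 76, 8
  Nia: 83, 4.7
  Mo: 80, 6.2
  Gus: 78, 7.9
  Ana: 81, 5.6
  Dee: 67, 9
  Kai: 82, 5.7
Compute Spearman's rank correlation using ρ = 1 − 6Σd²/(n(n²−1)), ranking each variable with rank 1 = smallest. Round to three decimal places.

-0.976

Ranks of variable 1: 2, 3, 8, 5, 4, 6, 1, 7
Ranks of variable 2: 7, 6, 1, 4, 5, 2, 8, 3
d = r₁ − r₂: -5, -3, 7, 1, -1, 4, -7, 4
d²: 25, 9, 49, 1, 1, 16, 49, 16; Σd² = 166
ρ = 1 − 6·166/(8·63) = 1 − 996/504 = -0.976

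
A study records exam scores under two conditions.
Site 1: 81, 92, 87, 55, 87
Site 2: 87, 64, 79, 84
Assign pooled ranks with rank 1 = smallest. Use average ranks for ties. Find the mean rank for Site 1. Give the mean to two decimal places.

5.60

Sorted (ascending): 55, 64, 79, 81, 84, 87, 87, 87, 92
The 3 values of 87 occupy positions 6–8 → average rank 7.
Site 1 values → pooled ranks: 81→4, 92→9, 87→7, 55→1, 87→7
Mean rank = (4 + 9 + 7 + 1 + 7) / 5 = 5.60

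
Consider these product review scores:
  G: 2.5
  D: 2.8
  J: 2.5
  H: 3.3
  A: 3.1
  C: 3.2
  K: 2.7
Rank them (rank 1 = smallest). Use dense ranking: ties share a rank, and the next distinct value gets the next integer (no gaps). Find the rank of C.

5

Sorted (ascending): 2.5, 2.5, 2.7, 2.8, 3.1, 3.2, 3.3
The 2 values of 2.5 share dense rank 1.
Remaining distinct values take the next consecutive integers.
C has value 3.2 → rank 5.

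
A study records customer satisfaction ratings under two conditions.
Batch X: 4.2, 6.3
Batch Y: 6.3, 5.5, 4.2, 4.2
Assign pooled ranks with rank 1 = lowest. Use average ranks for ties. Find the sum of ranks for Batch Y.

Sorted (ascending): 4.2, 4.2, 4.2, 5.5, 6.3, 6.3
The 3 values of 4.2 occupy positions 1–3 → average rank 2.
The 2 values of 6.3 occupy positions 5–6 → average rank (5+6)/2 = 5.5.
Batch Y values → pooled ranks: 6.3→5.5, 5.5→4, 4.2→2, 4.2→2
Rank sum = 5.5 + 4 + 2 + 2 = 13.5

13.5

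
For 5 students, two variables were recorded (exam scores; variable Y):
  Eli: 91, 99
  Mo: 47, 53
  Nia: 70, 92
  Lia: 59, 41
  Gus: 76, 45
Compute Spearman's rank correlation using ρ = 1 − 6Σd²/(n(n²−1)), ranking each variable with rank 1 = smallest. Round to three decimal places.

Ranks of variable 1: 5, 1, 3, 2, 4
Ranks of variable 2: 5, 3, 4, 1, 2
d = r₁ − r₂: 0, -2, -1, 1, 2
d²: 0, 4, 1, 1, 4; Σd² = 10
ρ = 1 − 6·10/(5·24) = 1 − 60/120 = 0.500

0.500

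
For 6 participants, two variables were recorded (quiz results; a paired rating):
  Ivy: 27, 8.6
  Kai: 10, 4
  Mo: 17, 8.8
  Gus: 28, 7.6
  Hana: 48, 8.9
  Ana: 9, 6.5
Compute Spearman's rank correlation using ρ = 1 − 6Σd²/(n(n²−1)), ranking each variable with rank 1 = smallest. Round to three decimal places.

Ranks of variable 1: 4, 2, 3, 5, 6, 1
Ranks of variable 2: 4, 1, 5, 3, 6, 2
d = r₁ − r₂: 0, 1, -2, 2, 0, -1
d²: 0, 1, 4, 4, 0, 1; Σd² = 10
ρ = 1 − 6·10/(6·35) = 1 − 60/210 = 0.714

0.714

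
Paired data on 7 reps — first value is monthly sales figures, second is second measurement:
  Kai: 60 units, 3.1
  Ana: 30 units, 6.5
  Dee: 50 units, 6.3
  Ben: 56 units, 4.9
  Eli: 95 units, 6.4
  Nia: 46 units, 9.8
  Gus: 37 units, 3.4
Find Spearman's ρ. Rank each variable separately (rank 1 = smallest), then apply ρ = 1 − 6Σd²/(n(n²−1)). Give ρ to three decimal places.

Ranks of variable 1: 6, 1, 4, 5, 7, 3, 2
Ranks of variable 2: 1, 6, 4, 3, 5, 7, 2
d = r₁ − r₂: 5, -5, 0, 2, 2, -4, 0
d²: 25, 25, 0, 4, 4, 16, 0; Σd² = 74
ρ = 1 − 6·74/(7·48) = 1 − 444/336 = -0.321

-0.321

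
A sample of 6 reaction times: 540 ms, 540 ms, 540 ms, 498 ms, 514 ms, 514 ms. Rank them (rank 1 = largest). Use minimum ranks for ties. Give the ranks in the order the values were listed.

Sorted (descending): 540, 540, 540, 514, 514, 498
The 3 values of 540 occupy positions 1–3 → each gets rank 1.
The 2 values of 514 occupy positions 4–5 → each gets rank 4.

1, 1, 1, 6, 4, 4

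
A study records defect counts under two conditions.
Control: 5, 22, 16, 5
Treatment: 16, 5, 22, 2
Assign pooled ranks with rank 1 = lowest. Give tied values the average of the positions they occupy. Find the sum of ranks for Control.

19

Sorted (ascending): 2, 5, 5, 5, 16, 16, 22, 22
The 3 values of 5 occupy positions 2–4 → average rank 3.
The 2 values of 16 occupy positions 5–6 → average rank (5+6)/2 = 5.5.
The 2 values of 22 occupy positions 7–8 → average rank (7+8)/2 = 7.5.
Control values → pooled ranks: 5→3, 22→7.5, 16→5.5, 5→3
Rank sum = 3 + 7.5 + 5.5 + 3 = 19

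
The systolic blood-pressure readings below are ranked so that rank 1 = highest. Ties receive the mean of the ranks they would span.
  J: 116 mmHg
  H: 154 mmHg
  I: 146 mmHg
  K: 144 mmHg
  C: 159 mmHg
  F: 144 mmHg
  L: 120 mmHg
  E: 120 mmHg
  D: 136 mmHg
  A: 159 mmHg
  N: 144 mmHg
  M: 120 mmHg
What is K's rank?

6

Sorted (descending): 159, 159, 154, 146, 144, 144, 144, 136, 120, 120, 120, 116
The 2 values of 159 occupy positions 1–2 → average rank (1+2)/2 = 1.5.
The 3 values of 144 occupy positions 5–7 → average rank 6.
The 3 values of 120 occupy positions 9–11 → average rank 10.
K has value 144 mmHg → rank 6.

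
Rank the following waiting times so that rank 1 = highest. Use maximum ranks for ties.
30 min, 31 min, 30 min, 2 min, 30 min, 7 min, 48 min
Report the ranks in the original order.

5, 2, 5, 7, 5, 6, 1

Sorted (descending): 48, 31, 30, 30, 30, 7, 2
The 3 values of 30 occupy positions 3–5 → each gets rank 5.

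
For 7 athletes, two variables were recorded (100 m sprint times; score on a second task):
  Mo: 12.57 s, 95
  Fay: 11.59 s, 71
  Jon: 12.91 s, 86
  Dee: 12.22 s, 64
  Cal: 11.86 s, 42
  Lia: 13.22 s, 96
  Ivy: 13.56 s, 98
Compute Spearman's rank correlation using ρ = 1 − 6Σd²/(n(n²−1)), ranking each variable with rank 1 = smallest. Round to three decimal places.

Ranks of variable 1: 4, 1, 5, 3, 2, 6, 7
Ranks of variable 2: 5, 3, 4, 2, 1, 6, 7
d = r₁ − r₂: -1, -2, 1, 1, 1, 0, 0
d²: 1, 4, 1, 1, 1, 0, 0; Σd² = 8
ρ = 1 − 6·8/(7·48) = 1 − 48/336 = 0.857

0.857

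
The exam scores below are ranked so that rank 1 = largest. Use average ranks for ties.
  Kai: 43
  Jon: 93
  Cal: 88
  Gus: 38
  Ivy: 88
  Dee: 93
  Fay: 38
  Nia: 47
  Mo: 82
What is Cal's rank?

3.5

Sorted (descending): 93, 93, 88, 88, 82, 47, 43, 38, 38
The 2 values of 93 occupy positions 1–2 → average rank (1+2)/2 = 1.5.
The 2 values of 88 occupy positions 3–4 → average rank (3+4)/2 = 3.5.
The 2 values of 38 occupy positions 8–9 → average rank (8+9)/2 = 8.5.
Cal has value 88 → rank 3.5.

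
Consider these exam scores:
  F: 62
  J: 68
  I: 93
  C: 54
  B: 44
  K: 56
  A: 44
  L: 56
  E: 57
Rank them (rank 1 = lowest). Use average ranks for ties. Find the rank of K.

Sorted (ascending): 44, 44, 54, 56, 56, 57, 62, 68, 93
The 2 values of 44 occupy positions 1–2 → average rank (1+2)/2 = 1.5.
The 2 values of 56 occupy positions 4–5 → average rank (4+5)/2 = 4.5.
K has value 56 → rank 4.5.

4.5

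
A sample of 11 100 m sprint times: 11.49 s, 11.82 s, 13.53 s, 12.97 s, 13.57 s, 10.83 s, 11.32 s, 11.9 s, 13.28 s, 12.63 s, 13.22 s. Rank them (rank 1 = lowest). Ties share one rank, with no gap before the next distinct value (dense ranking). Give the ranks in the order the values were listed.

Sorted (ascending): 10.83, 11.32, 11.49, 11.82, 11.9, 12.63, 12.97, 13.22, 13.28, 13.53, 13.57
No ties — each value takes its position as its rank.

3, 4, 10, 7, 11, 1, 2, 5, 9, 6, 8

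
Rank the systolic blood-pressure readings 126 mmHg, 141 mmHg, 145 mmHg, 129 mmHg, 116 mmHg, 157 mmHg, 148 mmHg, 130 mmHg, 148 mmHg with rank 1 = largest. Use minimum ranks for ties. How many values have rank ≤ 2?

3

Sorted (descending): 157, 148, 148, 145, 141, 130, 129, 126, 116
The 2 values of 148 occupy positions 2–3 → each gets rank 2.
Ranks ≤ 2: {1, 2, 2} → 3 values.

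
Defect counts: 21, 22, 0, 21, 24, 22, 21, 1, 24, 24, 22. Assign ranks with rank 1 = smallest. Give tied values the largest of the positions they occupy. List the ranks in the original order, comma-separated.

Sorted (ascending): 0, 1, 21, 21, 21, 22, 22, 22, 24, 24, 24
The 3 values of 21 occupy positions 3–5 → each gets rank 5.
The 3 values of 22 occupy positions 6–8 → each gets rank 8.
The 3 values of 24 occupy positions 9–11 → each gets rank 11.

5, 8, 1, 5, 11, 8, 5, 2, 11, 11, 8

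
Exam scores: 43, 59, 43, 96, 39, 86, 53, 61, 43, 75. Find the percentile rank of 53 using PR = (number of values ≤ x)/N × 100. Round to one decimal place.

N = 10.
Strictly below 53: 4. Equal to 53: 1.
PR = 5/10 × 100 = 50.0

50.0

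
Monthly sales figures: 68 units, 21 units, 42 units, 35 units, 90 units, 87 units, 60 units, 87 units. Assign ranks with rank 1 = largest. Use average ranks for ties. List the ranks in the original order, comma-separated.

Sorted (descending): 90, 87, 87, 68, 60, 42, 35, 21
The 2 values of 87 occupy positions 2–3 → average rank (2+3)/2 = 2.5.

4, 8, 6, 7, 1, 2.5, 5, 2.5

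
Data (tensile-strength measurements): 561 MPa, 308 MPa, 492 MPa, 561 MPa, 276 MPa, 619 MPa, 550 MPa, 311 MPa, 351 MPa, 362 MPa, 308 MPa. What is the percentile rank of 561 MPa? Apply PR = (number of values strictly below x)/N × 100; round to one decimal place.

N = 11.
Strictly below 561: 8. Equal to 561: 2.
PR = 8/11 × 100 = 72.7

72.7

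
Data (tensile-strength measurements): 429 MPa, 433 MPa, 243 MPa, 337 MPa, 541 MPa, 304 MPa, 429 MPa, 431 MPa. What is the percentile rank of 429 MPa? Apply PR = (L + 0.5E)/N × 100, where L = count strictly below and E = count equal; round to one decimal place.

N = 8.
Strictly below 429: 3. Equal to 429: 2.
PR = (3 + 0.5·2)/8 × 100 = 50.0

50.0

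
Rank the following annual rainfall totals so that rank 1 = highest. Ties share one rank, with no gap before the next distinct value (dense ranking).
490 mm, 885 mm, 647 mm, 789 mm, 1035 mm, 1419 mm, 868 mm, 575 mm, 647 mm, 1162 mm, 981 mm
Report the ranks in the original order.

10, 5, 8, 7, 3, 1, 6, 9, 8, 2, 4

Sorted (descending): 1419, 1162, 1035, 981, 885, 868, 789, 647, 647, 575, 490
The 2 values of 647 share dense rank 8.
Remaining distinct values take the next consecutive integers.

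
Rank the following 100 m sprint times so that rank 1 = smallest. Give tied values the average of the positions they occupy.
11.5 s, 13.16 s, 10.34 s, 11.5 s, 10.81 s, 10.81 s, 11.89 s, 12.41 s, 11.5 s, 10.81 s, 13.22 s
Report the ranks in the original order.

6, 10, 1, 6, 3, 3, 8, 9, 6, 3, 11

Sorted (ascending): 10.34, 10.81, 10.81, 10.81, 11.5, 11.5, 11.5, 11.89, 12.41, 13.16, 13.22
The 3 values of 10.81 occupy positions 2–4 → average rank 3.
The 3 values of 11.5 occupy positions 5–7 → average rank 6.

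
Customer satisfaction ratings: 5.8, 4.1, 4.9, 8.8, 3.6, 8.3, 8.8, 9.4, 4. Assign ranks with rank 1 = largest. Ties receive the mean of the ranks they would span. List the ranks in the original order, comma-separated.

5, 7, 6, 2.5, 9, 4, 2.5, 1, 8

Sorted (descending): 9.4, 8.8, 8.8, 8.3, 5.8, 4.9, 4.1, 4, 3.6
The 2 values of 8.8 occupy positions 2–3 → average rank (2+3)/2 = 2.5.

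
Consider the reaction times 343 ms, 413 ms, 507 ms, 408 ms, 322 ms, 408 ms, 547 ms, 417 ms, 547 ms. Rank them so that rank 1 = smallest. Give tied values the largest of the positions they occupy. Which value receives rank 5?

Sorted (ascending): 322, 343, 408, 408, 413, 417, 507, 547, 547
The 2 values of 408 occupy positions 3–4 → each gets rank 4.
The 2 values of 547 occupy positions 8–9 → each gets rank 9.
Rank 5 → value 413.

413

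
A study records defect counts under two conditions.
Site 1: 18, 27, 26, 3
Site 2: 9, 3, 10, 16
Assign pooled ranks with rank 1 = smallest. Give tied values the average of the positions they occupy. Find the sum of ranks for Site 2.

13.5

Sorted (ascending): 3, 3, 9, 10, 16, 18, 26, 27
The 2 values of 3 occupy positions 1–2 → average rank (1+2)/2 = 1.5.
Site 2 values → pooled ranks: 9→3, 3→1.5, 10→4, 16→5
Rank sum = 3 + 1.5 + 4 + 5 = 13.5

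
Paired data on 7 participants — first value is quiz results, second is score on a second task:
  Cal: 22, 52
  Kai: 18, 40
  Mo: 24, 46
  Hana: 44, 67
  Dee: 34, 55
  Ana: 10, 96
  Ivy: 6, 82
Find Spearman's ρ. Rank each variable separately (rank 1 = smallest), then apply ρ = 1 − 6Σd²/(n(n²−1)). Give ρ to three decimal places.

Ranks of variable 1: 4, 3, 5, 7, 6, 2, 1
Ranks of variable 2: 3, 1, 2, 5, 4, 7, 6
d = r₁ − r₂: 1, 2, 3, 2, 2, -5, -5
d²: 1, 4, 9, 4, 4, 25, 25; Σd² = 72
ρ = 1 − 6·72/(7·48) = 1 − 432/336 = -0.286

-0.286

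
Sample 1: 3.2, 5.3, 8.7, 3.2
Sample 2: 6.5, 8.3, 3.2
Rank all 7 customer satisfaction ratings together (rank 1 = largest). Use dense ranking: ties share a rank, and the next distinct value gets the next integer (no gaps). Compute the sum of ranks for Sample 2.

10

Sorted (descending): 8.7, 8.3, 6.5, 5.3, 3.2, 3.2, 3.2
The 3 values of 3.2 share dense rank 5.
Remaining distinct values take the next consecutive integers.
Sample 2 values → pooled ranks: 6.5→3, 8.3→2, 3.2→5
Rank sum = 3 + 2 + 5 = 10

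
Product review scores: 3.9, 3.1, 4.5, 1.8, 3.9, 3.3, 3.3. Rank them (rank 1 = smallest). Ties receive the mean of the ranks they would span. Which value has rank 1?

1.8

Sorted (ascending): 1.8, 3.1, 3.3, 3.3, 3.9, 3.9, 4.5
The 2 values of 3.3 occupy positions 3–4 → average rank (3+4)/2 = 3.5.
The 2 values of 3.9 occupy positions 5–6 → average rank (5+6)/2 = 5.5.
Rank 1 → value 1.8.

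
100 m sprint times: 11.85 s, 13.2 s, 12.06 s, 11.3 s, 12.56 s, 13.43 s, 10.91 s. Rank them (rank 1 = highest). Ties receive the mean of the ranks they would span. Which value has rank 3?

Sorted (descending): 13.43, 13.2, 12.56, 12.06, 11.85, 11.3, 10.91
No ties — each value takes its position as its rank.
Rank 3 → value 12.56.

12.56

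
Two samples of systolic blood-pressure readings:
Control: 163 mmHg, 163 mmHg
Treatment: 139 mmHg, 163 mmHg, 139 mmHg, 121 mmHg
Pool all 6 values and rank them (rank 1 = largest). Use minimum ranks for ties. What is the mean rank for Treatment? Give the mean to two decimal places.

Sorted (descending): 163, 163, 163, 139, 139, 121
The 3 values of 163 occupy positions 1–3 → each gets rank 1.
The 2 values of 139 occupy positions 4–5 → each gets rank 4.
Treatment values → pooled ranks: 139→4, 163→1, 139→4, 121→6
Mean rank = (4 + 1 + 4 + 6) / 4 = 3.75

3.75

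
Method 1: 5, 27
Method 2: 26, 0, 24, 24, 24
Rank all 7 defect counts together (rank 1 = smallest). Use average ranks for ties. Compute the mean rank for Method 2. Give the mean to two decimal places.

Sorted (ascending): 0, 5, 24, 24, 24, 26, 27
The 3 values of 24 occupy positions 3–5 → average rank 4.
Method 2 values → pooled ranks: 26→6, 0→1, 24→4, 24→4, 24→4
Mean rank = (6 + 1 + 4 + 4 + 4) / 5 = 3.80

3.80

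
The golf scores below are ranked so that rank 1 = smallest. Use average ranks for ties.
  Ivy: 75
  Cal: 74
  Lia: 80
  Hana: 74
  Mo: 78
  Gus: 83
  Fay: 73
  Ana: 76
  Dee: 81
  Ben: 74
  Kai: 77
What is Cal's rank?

3

Sorted (ascending): 73, 74, 74, 74, 75, 76, 77, 78, 80, 81, 83
The 3 values of 74 occupy positions 2–4 → average rank 3.
Cal has value 74 → rank 3.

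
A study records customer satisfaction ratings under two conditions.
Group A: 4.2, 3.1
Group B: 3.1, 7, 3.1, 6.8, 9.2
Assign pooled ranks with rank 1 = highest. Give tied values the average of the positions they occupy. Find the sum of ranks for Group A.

10

Sorted (descending): 9.2, 7, 6.8, 4.2, 3.1, 3.1, 3.1
The 3 values of 3.1 occupy positions 5–7 → average rank 6.
Group A values → pooled ranks: 4.2→4, 3.1→6
Rank sum = 4 + 6 = 10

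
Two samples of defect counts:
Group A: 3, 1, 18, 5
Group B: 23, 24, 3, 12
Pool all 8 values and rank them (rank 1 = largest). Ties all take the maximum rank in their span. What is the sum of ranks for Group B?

Sorted (descending): 24, 23, 18, 12, 5, 3, 3, 1
The 2 values of 3 occupy positions 6–7 → each gets rank 7.
Group B values → pooled ranks: 23→2, 24→1, 3→7, 12→4
Rank sum = 2 + 1 + 7 + 4 = 14

14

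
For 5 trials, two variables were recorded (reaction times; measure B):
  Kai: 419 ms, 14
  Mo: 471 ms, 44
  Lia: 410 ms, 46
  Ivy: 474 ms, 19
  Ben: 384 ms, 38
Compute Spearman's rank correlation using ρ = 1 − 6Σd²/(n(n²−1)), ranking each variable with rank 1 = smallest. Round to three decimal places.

Ranks of variable 1: 3, 4, 2, 5, 1
Ranks of variable 2: 1, 4, 5, 2, 3
d = r₁ − r₂: 2, 0, -3, 3, -2
d²: 4, 0, 9, 9, 4; Σd² = 26
ρ = 1 − 6·26/(5·24) = 1 − 156/120 = -0.300

-0.300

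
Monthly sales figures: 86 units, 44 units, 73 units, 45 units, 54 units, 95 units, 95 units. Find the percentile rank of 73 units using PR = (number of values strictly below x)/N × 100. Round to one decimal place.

N = 7.
Strictly below 73: 3. Equal to 73: 1.
PR = 3/7 × 100 = 42.9

42.9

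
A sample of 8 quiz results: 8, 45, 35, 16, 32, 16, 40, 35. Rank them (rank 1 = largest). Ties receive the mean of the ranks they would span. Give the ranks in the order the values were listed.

Sorted (descending): 45, 40, 35, 35, 32, 16, 16, 8
The 2 values of 35 occupy positions 3–4 → average rank (3+4)/2 = 3.5.
The 2 values of 16 occupy positions 6–7 → average rank (6+7)/2 = 6.5.

8, 1, 3.5, 6.5, 5, 6.5, 2, 3.5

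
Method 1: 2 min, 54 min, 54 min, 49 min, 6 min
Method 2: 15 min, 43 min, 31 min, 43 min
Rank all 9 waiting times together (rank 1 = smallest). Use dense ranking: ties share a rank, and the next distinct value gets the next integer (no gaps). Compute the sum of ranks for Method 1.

Sorted (ascending): 2, 6, 15, 31, 43, 43, 49, 54, 54
The 2 values of 43 share dense rank 5.
The 2 values of 54 share dense rank 7.
Remaining distinct values take the next consecutive integers.
Method 1 values → pooled ranks: 2→1, 54→7, 54→7, 49→6, 6→2
Rank sum = 1 + 7 + 7 + 6 + 2 = 23

23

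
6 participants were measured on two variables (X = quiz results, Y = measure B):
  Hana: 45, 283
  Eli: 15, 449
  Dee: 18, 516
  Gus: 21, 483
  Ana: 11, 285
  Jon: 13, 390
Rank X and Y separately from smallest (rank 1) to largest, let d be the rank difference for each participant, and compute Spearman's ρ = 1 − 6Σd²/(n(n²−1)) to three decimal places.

Ranks of variable 1: 6, 3, 4, 5, 1, 2
Ranks of variable 2: 1, 4, 6, 5, 2, 3
d = r₁ − r₂: 5, -1, -2, 0, -1, -1
d²: 25, 1, 4, 0, 1, 1; Σd² = 32
ρ = 1 − 6·32/(6·35) = 1 − 192/210 = 0.086

0.086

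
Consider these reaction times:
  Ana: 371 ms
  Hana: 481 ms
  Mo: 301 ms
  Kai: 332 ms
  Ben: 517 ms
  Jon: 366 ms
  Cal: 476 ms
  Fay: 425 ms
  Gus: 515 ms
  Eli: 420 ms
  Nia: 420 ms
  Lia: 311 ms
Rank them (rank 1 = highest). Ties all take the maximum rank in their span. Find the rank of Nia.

7

Sorted (descending): 517, 515, 481, 476, 425, 420, 420, 371, 366, 332, 311, 301
The 2 values of 420 occupy positions 6–7 → each gets rank 7.
Nia has value 420 ms → rank 7.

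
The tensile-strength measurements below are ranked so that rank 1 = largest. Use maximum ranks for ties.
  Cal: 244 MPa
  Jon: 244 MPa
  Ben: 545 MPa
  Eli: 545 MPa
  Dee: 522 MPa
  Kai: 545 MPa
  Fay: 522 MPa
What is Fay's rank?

5

Sorted (descending): 545, 545, 545, 522, 522, 244, 244
The 3 values of 545 occupy positions 1–3 → each gets rank 3.
The 2 values of 522 occupy positions 4–5 → each gets rank 5.
The 2 values of 244 occupy positions 6–7 → each gets rank 7.
Fay has value 522 MPa → rank 5.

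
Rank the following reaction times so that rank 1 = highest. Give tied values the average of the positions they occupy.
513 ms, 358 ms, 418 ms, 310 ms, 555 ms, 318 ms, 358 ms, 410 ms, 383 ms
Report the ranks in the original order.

2, 6.5, 3, 9, 1, 8, 6.5, 4, 5

Sorted (descending): 555, 513, 418, 410, 383, 358, 358, 318, 310
The 2 values of 358 occupy positions 6–7 → average rank (6+7)/2 = 6.5.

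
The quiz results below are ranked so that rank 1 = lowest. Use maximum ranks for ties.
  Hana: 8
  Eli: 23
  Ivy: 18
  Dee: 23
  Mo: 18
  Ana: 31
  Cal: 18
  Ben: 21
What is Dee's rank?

7

Sorted (ascending): 8, 18, 18, 18, 21, 23, 23, 31
The 3 values of 18 occupy positions 2–4 → each gets rank 4.
The 2 values of 23 occupy positions 6–7 → each gets rank 7.
Dee has value 23 → rank 7.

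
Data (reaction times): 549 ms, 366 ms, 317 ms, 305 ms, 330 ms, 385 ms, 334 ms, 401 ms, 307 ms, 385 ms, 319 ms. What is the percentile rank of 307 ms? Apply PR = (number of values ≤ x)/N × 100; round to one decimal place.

N = 11.
Strictly below 307: 1. Equal to 307: 1.
PR = 2/11 × 100 = 18.2

18.2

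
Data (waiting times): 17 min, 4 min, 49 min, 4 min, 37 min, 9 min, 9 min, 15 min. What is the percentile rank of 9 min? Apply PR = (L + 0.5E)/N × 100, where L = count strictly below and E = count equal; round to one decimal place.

37.5

N = 8.
Strictly below 9: 2. Equal to 9: 2.
PR = (2 + 0.5·2)/8 × 100 = 37.5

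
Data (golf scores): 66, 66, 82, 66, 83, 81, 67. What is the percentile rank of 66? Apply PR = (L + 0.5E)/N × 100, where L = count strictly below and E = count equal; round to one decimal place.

21.4

N = 7.
Strictly below 66: 0. Equal to 66: 3.
PR = (0 + 0.5·3)/7 × 100 = 21.4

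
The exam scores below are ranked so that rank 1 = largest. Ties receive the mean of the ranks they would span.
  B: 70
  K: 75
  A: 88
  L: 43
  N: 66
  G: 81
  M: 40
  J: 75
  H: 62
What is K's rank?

3.5

Sorted (descending): 88, 81, 75, 75, 70, 66, 62, 43, 40
The 2 values of 75 occupy positions 3–4 → average rank (3+4)/2 = 3.5.
K has value 75 → rank 3.5.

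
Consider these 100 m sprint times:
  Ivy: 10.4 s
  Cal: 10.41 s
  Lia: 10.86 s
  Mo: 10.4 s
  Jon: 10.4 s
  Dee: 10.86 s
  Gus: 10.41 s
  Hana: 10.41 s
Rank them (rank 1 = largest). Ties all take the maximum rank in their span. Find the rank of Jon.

8

Sorted (descending): 10.86, 10.86, 10.41, 10.41, 10.41, 10.4, 10.4, 10.4
The 2 values of 10.86 occupy positions 1–2 → each gets rank 2.
The 3 values of 10.41 occupy positions 3–5 → each gets rank 5.
The 3 values of 10.4 occupy positions 6–8 → each gets rank 8.
Jon has value 10.4 s → rank 8.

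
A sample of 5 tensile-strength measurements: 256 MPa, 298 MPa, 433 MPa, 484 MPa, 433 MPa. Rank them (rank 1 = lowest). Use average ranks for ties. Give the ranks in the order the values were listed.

Sorted (ascending): 256, 298, 433, 433, 484
The 2 values of 433 occupy positions 3–4 → average rank (3+4)/2 = 3.5.

1, 2, 3.5, 5, 3.5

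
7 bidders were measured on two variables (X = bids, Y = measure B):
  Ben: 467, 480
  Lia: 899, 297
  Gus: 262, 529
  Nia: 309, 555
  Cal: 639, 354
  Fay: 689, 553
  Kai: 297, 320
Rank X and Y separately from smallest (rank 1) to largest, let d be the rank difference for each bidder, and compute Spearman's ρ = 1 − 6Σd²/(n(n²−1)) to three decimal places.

Ranks of variable 1: 4, 7, 1, 3, 5, 6, 2
Ranks of variable 2: 4, 1, 5, 7, 3, 6, 2
d = r₁ − r₂: 0, 6, -4, -4, 2, 0, 0
d²: 0, 36, 16, 16, 4, 0, 0; Σd² = 72
ρ = 1 − 6·72/(7·48) = 1 − 432/336 = -0.286

-0.286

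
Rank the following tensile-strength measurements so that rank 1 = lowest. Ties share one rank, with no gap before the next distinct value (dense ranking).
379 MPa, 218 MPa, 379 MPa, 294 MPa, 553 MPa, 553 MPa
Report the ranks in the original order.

Sorted (ascending): 218, 294, 379, 379, 553, 553
The 2 values of 379 share dense rank 3.
The 2 values of 553 share dense rank 4.
Remaining distinct values take the next consecutive integers.

3, 1, 3, 2, 4, 4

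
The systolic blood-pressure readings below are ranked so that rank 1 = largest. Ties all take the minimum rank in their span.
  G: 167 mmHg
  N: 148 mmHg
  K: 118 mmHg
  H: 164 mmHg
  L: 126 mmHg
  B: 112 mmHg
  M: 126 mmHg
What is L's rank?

Sorted (descending): 167, 164, 148, 126, 126, 118, 112
The 2 values of 126 occupy positions 4–5 → each gets rank 4.
L has value 126 mmHg → rank 4.

4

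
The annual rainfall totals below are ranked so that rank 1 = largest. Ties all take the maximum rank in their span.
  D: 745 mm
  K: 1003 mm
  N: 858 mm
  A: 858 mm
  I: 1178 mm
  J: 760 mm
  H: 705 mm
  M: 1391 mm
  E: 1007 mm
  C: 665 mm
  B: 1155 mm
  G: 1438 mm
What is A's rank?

Sorted (descending): 1438, 1391, 1178, 1155, 1007, 1003, 858, 858, 760, 745, 705, 665
The 2 values of 858 occupy positions 7–8 → each gets rank 8.
A has value 858 mm → rank 8.

8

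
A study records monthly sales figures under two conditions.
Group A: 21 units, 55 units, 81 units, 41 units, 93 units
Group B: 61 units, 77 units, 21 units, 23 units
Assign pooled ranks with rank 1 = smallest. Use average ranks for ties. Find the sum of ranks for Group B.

Sorted (ascending): 21, 21, 23, 41, 55, 61, 77, 81, 93
The 2 values of 21 occupy positions 1–2 → average rank (1+2)/2 = 1.5.
Group B values → pooled ranks: 61→6, 77→7, 21→1.5, 23→3
Rank sum = 6 + 7 + 1.5 + 3 = 17.5

17.5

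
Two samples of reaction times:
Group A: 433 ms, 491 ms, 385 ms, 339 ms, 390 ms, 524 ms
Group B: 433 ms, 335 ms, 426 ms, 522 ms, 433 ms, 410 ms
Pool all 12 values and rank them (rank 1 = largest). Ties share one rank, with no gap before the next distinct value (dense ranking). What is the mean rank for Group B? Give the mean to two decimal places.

Sorted (descending): 524, 522, 491, 433, 433, 433, 426, 410, 390, 385, 339, 335
The 3 values of 433 share dense rank 4.
Remaining distinct values take the next consecutive integers.
Group B values → pooled ranks: 433→4, 335→10, 426→5, 522→2, 433→4, 410→6
Mean rank = (4 + 10 + 5 + 2 + 4 + 6) / 6 = 5.17

5.17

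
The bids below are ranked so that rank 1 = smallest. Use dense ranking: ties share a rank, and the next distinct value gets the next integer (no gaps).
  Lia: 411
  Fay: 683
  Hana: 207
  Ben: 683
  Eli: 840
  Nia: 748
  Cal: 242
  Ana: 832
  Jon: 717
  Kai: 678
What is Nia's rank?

7

Sorted (ascending): 207, 242, 411, 678, 683, 683, 717, 748, 832, 840
The 2 values of 683 share dense rank 5.
Remaining distinct values take the next consecutive integers.
Nia has value 748 → rank 7.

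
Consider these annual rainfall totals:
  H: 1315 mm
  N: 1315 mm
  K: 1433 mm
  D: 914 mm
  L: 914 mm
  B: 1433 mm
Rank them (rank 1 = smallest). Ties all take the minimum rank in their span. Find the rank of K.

Sorted (ascending): 914, 914, 1315, 1315, 1433, 1433
The 2 values of 914 occupy positions 1–2 → each gets rank 1.
The 2 values of 1315 occupy positions 3–4 → each gets rank 3.
The 2 values of 1433 occupy positions 5–6 → each gets rank 5.
K has value 1433 mm → rank 5.

5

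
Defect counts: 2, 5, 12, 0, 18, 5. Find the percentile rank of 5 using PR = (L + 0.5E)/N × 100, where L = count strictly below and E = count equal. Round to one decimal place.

N = 6.
Strictly below 5: 2. Equal to 5: 2.
PR = (2 + 0.5·2)/6 × 100 = 50.0

50.0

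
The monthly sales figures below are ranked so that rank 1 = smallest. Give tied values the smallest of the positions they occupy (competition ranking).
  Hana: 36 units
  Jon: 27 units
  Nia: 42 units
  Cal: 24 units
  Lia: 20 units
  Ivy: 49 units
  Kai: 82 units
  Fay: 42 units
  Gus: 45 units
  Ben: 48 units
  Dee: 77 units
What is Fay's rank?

Sorted (ascending): 20, 24, 27, 36, 42, 42, 45, 48, 49, 77, 82
The 2 values of 42 occupy positions 5–6 → each gets rank 5.
Fay has value 42 units → rank 5.

5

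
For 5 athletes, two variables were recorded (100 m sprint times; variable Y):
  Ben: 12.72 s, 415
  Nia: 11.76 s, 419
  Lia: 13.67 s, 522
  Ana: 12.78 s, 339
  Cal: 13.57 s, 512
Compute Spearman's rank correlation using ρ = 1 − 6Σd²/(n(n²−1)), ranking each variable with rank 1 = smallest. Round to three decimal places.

Ranks of variable 1: 2, 1, 5, 3, 4
Ranks of variable 2: 2, 3, 5, 1, 4
d = r₁ − r₂: 0, -2, 0, 2, 0
d²: 0, 4, 0, 4, 0; Σd² = 8
ρ = 1 − 6·8/(5·24) = 1 − 48/120 = 0.600

0.600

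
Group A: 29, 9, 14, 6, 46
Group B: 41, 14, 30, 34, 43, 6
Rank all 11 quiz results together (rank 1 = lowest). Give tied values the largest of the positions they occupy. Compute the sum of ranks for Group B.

41

Sorted (ascending): 6, 6, 9, 14, 14, 29, 30, 34, 41, 43, 46
The 2 values of 6 occupy positions 1–2 → each gets rank 2.
The 2 values of 14 occupy positions 4–5 → each gets rank 5.
Group B values → pooled ranks: 41→9, 14→5, 30→7, 34→8, 43→10, 6→2
Rank sum = 9 + 5 + 7 + 8 + 10 + 2 = 41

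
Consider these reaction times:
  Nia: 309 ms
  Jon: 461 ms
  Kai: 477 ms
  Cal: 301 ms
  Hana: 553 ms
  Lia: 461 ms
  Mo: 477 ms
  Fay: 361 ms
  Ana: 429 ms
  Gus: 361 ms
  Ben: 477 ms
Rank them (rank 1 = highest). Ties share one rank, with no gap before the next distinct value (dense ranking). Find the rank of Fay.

5

Sorted (descending): 553, 477, 477, 477, 461, 461, 429, 361, 361, 309, 301
The 3 values of 477 share dense rank 2.
The 2 values of 461 share dense rank 3.
The 2 values of 361 share dense rank 5.
Remaining distinct values take the next consecutive integers.
Fay has value 361 ms → rank 5.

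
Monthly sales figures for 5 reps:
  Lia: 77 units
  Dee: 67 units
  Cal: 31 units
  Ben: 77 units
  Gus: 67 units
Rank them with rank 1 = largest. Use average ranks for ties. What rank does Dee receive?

3.5

Sorted (descending): 77, 77, 67, 67, 31
The 2 values of 77 occupy positions 1–2 → average rank (1+2)/2 = 1.5.
The 2 values of 67 occupy positions 3–4 → average rank (3+4)/2 = 3.5.
Dee has value 67 units → rank 3.5.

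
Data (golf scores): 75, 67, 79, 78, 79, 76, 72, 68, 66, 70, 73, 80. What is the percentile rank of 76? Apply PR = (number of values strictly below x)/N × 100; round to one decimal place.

58.3

N = 12.
Strictly below 76: 7. Equal to 76: 1.
PR = 7/12 × 100 = 58.3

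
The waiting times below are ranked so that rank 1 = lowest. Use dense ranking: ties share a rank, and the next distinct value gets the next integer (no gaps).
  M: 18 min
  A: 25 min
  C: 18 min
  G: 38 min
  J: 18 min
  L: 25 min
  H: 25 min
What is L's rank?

Sorted (ascending): 18, 18, 18, 25, 25, 25, 38
The 3 values of 18 share dense rank 1.
The 3 values of 25 share dense rank 2.
Remaining distinct values take the next consecutive integers.
L has value 25 min → rank 2.

2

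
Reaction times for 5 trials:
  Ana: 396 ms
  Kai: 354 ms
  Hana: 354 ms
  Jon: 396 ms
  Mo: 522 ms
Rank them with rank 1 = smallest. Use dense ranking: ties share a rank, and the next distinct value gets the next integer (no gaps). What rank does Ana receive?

Sorted (ascending): 354, 354, 396, 396, 522
The 2 values of 354 share dense rank 1.
The 2 values of 396 share dense rank 2.
Remaining distinct values take the next consecutive integers.
Ana has value 396 ms → rank 2.

2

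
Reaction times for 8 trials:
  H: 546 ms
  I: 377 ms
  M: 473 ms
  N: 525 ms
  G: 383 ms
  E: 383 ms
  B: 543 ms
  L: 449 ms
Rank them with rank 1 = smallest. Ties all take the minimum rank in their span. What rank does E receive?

2

Sorted (ascending): 377, 383, 383, 449, 473, 525, 543, 546
The 2 values of 383 occupy positions 2–3 → each gets rank 2.
E has value 383 ms → rank 2.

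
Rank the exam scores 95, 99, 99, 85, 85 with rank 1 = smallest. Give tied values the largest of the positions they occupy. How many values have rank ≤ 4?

3

Sorted (ascending): 85, 85, 95, 99, 99
The 2 values of 85 occupy positions 1–2 → each gets rank 2.
The 2 values of 99 occupy positions 4–5 → each gets rank 5.
Ranks ≤ 4: {2, 2, 3} → 3 values.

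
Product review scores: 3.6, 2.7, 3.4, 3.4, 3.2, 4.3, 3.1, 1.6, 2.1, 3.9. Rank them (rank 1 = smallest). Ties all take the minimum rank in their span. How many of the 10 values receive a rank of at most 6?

7

Sorted (ascending): 1.6, 2.1, 2.7, 3.1, 3.2, 3.4, 3.4, 3.6, 3.9, 4.3
The 2 values of 3.4 occupy positions 6–7 → each gets rank 6.
Ranks ≤ 6: {1, 2, 3, 4, 5, 6, 6} → 7 values.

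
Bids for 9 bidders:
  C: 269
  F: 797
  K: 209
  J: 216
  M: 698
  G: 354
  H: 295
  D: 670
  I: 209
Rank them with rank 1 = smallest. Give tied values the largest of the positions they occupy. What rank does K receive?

Sorted (ascending): 209, 209, 216, 269, 295, 354, 670, 698, 797
The 2 values of 209 occupy positions 1–2 → each gets rank 2.
K has value 209 → rank 2.

2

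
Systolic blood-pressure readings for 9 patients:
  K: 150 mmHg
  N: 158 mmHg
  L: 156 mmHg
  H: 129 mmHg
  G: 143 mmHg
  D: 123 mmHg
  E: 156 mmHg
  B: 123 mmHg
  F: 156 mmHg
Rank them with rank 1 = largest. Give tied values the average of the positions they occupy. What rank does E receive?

3

Sorted (descending): 158, 156, 156, 156, 150, 143, 129, 123, 123
The 3 values of 156 occupy positions 2–4 → average rank 3.
The 2 values of 123 occupy positions 8–9 → average rank (8+9)/2 = 8.5.
E has value 156 mmHg → rank 3.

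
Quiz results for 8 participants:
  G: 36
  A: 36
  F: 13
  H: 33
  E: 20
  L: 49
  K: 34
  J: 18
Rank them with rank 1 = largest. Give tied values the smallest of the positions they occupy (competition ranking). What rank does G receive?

Sorted (descending): 49, 36, 36, 34, 33, 20, 18, 13
The 2 values of 36 occupy positions 2–3 → each gets rank 2.
G has value 36 → rank 2.

2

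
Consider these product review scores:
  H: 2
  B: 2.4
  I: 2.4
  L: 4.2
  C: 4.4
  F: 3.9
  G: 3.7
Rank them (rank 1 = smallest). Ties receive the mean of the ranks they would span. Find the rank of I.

Sorted (ascending): 2, 2.4, 2.4, 3.7, 3.9, 4.2, 4.4
The 2 values of 2.4 occupy positions 2–3 → average rank (2+3)/2 = 2.5.
I has value 2.4 → rank 2.5.

2.5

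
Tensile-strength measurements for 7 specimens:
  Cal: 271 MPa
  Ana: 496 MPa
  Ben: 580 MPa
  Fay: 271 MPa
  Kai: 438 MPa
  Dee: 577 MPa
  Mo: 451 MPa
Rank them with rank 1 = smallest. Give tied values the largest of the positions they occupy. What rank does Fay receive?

2

Sorted (ascending): 271, 271, 438, 451, 496, 577, 580
The 2 values of 271 occupy positions 1–2 → each gets rank 2.
Fay has value 271 MPa → rank 2.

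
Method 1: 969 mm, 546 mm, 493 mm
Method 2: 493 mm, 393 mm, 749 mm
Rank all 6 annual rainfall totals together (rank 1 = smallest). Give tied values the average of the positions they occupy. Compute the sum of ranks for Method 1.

Sorted (ascending): 393, 493, 493, 546, 749, 969
The 2 values of 493 occupy positions 2–3 → average rank (2+3)/2 = 2.5.
Method 1 values → pooled ranks: 969→6, 546→4, 493→2.5
Rank sum = 6 + 4 + 2.5 = 12.5

12.5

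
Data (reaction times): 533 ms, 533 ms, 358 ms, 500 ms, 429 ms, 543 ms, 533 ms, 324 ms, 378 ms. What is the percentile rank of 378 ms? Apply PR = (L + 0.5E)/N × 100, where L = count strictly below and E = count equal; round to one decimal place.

27.8

N = 9.
Strictly below 378: 2. Equal to 378: 1.
PR = (2 + 0.5·1)/9 × 100 = 27.8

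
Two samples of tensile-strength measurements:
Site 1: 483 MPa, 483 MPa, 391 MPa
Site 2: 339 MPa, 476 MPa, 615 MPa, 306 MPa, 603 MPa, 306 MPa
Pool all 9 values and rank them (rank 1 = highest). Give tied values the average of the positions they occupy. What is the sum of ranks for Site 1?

13

Sorted (descending): 615, 603, 483, 483, 476, 391, 339, 306, 306
The 2 values of 483 occupy positions 3–4 → average rank (3+4)/2 = 3.5.
The 2 values of 306 occupy positions 8–9 → average rank (8+9)/2 = 8.5.
Site 1 values → pooled ranks: 483→3.5, 483→3.5, 391→6
Rank sum = 3.5 + 3.5 + 6 = 13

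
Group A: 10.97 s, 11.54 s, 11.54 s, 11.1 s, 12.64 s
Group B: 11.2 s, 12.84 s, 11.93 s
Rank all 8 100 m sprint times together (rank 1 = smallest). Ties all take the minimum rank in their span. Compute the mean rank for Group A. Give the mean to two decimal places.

Sorted (ascending): 10.97, 11.1, 11.2, 11.54, 11.54, 11.93, 12.64, 12.84
The 2 values of 11.54 occupy positions 4–5 → each gets rank 4.
Group A values → pooled ranks: 10.97→1, 11.54→4, 11.54→4, 11.1→2, 12.64→7
Mean rank = (1 + 4 + 4 + 2 + 7) / 5 = 3.60

3.60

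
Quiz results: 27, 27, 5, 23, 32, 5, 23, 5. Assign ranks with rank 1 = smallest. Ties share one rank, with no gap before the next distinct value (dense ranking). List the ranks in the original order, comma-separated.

Sorted (ascending): 5, 5, 5, 23, 23, 27, 27, 32
The 3 values of 5 share dense rank 1.
The 2 values of 23 share dense rank 2.
The 2 values of 27 share dense rank 3.
Remaining distinct values take the next consecutive integers.

3, 3, 1, 2, 4, 1, 2, 1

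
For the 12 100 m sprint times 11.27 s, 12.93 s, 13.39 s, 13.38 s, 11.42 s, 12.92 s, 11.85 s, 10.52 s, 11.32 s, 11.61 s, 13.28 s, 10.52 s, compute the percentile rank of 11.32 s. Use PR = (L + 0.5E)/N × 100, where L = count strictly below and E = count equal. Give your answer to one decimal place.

N = 12.
Strictly below 11.32: 3. Equal to 11.32: 1.
PR = (3 + 0.5·1)/12 × 100 = 29.2

29.2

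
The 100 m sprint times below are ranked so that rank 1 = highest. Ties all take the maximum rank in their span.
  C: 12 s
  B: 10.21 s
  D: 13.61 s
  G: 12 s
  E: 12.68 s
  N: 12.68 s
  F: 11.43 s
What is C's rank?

Sorted (descending): 13.61, 12.68, 12.68, 12, 12, 11.43, 10.21
The 2 values of 12.68 occupy positions 2–3 → each gets rank 3.
The 2 values of 12 occupy positions 4–5 → each gets rank 5.
C has value 12 s → rank 5.

5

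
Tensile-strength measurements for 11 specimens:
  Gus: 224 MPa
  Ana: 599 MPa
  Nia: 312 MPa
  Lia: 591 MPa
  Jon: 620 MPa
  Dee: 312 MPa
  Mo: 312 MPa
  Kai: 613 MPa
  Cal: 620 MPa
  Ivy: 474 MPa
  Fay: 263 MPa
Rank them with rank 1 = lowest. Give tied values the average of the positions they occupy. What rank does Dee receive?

4

Sorted (ascending): 224, 263, 312, 312, 312, 474, 591, 599, 613, 620, 620
The 3 values of 312 occupy positions 3–5 → average rank 4.
The 2 values of 620 occupy positions 10–11 → average rank (10+11)/2 = 10.5.
Dee has value 312 MPa → rank 4.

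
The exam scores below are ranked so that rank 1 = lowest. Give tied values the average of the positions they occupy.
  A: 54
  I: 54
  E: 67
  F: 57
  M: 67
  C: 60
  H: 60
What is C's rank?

Sorted (ascending): 54, 54, 57, 60, 60, 67, 67
The 2 values of 54 occupy positions 1–2 → average rank (1+2)/2 = 1.5.
The 2 values of 60 occupy positions 4–5 → average rank (4+5)/2 = 4.5.
The 2 values of 67 occupy positions 6–7 → average rank (6+7)/2 = 6.5.
C has value 60 → rank 4.5.

4.5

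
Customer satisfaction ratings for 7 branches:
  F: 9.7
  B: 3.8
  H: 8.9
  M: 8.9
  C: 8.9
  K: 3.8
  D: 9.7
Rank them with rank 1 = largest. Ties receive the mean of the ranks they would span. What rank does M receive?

Sorted (descending): 9.7, 9.7, 8.9, 8.9, 8.9, 3.8, 3.8
The 2 values of 9.7 occupy positions 1–2 → average rank (1+2)/2 = 1.5.
The 3 values of 8.9 occupy positions 3–5 → average rank 4.
The 2 values of 3.8 occupy positions 6–7 → average rank (6+7)/2 = 6.5.
M has value 8.9 → rank 4.

4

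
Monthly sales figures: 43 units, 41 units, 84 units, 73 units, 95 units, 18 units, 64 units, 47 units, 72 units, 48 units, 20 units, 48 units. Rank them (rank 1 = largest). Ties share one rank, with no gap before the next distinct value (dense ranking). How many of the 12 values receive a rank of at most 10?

Sorted (descending): 95, 84, 73, 72, 64, 48, 48, 47, 43, 41, 20, 18
The 2 values of 48 share dense rank 6.
Remaining distinct values take the next consecutive integers.
Ranks ≤ 10: {1, 2, 3, 4, 5, 6, 6, 7, 8, 9, 10} → 11 values.

11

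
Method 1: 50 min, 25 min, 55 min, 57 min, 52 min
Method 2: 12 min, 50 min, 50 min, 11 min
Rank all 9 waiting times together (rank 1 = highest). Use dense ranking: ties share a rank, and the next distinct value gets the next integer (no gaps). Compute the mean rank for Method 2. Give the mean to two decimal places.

Sorted (descending): 57, 55, 52, 50, 50, 50, 25, 12, 11
The 3 values of 50 share dense rank 4.
Remaining distinct values take the next consecutive integers.
Method 2 values → pooled ranks: 12→6, 50→4, 50→4, 11→7
Mean rank = (6 + 4 + 4 + 7) / 4 = 5.25

5.25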